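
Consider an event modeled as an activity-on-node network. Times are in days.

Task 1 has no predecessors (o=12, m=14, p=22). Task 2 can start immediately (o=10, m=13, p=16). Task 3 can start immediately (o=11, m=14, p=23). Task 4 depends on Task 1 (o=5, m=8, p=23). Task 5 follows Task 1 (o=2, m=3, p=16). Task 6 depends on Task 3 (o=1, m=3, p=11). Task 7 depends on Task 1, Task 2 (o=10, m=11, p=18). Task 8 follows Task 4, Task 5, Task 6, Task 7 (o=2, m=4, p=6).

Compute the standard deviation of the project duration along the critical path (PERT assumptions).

te_Task 1 = (12 + 4·14 + 22)/6 = 90/6 = 15; σ²_Task 1 = ((22−12)/6)² = 2.778
te_Task 2 = (10 + 4·13 + 16)/6 = 78/6 = 13; σ²_Task 2 = ((16−10)/6)² = 1.000
te_Task 3 = (11 + 4·14 + 23)/6 = 90/6 = 15; σ²_Task 3 = ((23−11)/6)² = 4.000
te_Task 4 = (5 + 4·8 + 23)/6 = 60/6 = 10; σ²_Task 4 = ((23−5)/6)² = 9.000
te_Task 5 = (2 + 4·3 + 16)/6 = 30/6 = 5; σ²_Task 5 = ((16−2)/6)² = 5.444
te_Task 6 = (1 + 4·3 + 11)/6 = 24/6 = 4; σ²_Task 6 = ((11−1)/6)² = 2.778
te_Task 7 = (10 + 4·11 + 18)/6 = 72/6 = 12; σ²_Task 7 = ((18−10)/6)² = 1.778
te_Task 8 = (2 + 4·4 + 6)/6 = 24/6 = 4; σ²_Task 8 = ((6−2)/6)² = 0.444

Forward pass:
ES_Task 1 = 0; EF_Task 1 = 15
ES_Task 2 = 0; EF_Task 2 = 13
ES_Task 3 = 0; EF_Task 3 = 15
ES_Task 4 = 15; EF_Task 4 = 15+10 = 25
ES_Task 5 = 15; EF_Task 5 = 15+5 = 20
ES_Task 6 = 15; EF_Task 6 = 15+4 = 19
ES_Task 7 = max(EF_Task 1=15, EF_Task 2=13) = 15; EF_Task 7 = 15+12 = 27
ES_Task 8 = max(EF_Task 4=25, EF_Task 5=20, EF_Task 6=19, EF_Task 7=27) = 27; EF_Task 8 = 27+4 = 31
Expected project duration μ = 31 days. Critical path: Task 1 → Task 7 → Task 8.

Variance along critical path = 2.778 + 1.778 + 0.444 = 5.000
σ = √5.000 = 2.236 days

2.24 days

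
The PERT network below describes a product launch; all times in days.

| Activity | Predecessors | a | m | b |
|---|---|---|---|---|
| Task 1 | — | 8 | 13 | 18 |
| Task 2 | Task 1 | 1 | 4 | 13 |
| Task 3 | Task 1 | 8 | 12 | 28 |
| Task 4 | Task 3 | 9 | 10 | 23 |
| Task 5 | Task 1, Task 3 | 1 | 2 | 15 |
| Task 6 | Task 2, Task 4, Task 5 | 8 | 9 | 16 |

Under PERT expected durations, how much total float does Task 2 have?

21 days

te_Task 1 = (8 + 4·13 + 18)/6 = 78/6 = 13
te_Task 2 = (1 + 4·4 + 13)/6 = 30/6 = 5
te_Task 3 = (8 + 4·12 + 28)/6 = 84/6 = 14
te_Task 4 = (9 + 4·10 + 23)/6 = 72/6 = 12
te_Task 5 = (1 + 4·2 + 15)/6 = 24/6 = 4
te_Task 6 = (8 + 4·9 + 16)/6 = 60/6 = 10

Forward pass:
ES_Task 1 = 0; EF_Task 1 = 13
ES_Task 2 = 13; EF_Task 2 = 13+5 = 18
ES_Task 3 = 13; EF_Task 3 = 13+14 = 27
ES_Task 4 = 27; EF_Task 4 = 27+12 = 39
ES_Task 5 = max(EF_Task 1=13, EF_Task 3=27) = 27; EF_Task 5 = 27+4 = 31
ES_Task 6 = max(EF_Task 2=18, EF_Task 4=39, EF_Task 5=31) = 39; EF_Task 6 = 39+10 = 49
Expected project duration μ = 49 days. Critical path: Task 1 → Task 3 → Task 4 → Task 6.

Backward pass:
LF_Task 6 = 49; LS_Task 6 = 49−10 = 39
LF_Task 5 = LS_Task 6 = 39; LS_Task 5 = 39−4 = 35
LF_Task 4 = LS_Task 6 = 39; LS_Task 4 = 39−12 = 27
LF_Task 3 = min(LS_Task 4=27, LS_Task 5=35) = 27; LS_Task 3 = 27−14 = 13
LF_Task 2 = LS_Task 6 = 39; LS_Task 2 = 39−5 = 34
LF_Task 1 = min(LS_Task 2=34, LS_Task 3=13, LS_Task 5=35) = 13; LS_Task 1 = 13−13 = 0
Slack_Task 2 = LS_Task 2 − ES_Task 2 = 34 − 13 = 21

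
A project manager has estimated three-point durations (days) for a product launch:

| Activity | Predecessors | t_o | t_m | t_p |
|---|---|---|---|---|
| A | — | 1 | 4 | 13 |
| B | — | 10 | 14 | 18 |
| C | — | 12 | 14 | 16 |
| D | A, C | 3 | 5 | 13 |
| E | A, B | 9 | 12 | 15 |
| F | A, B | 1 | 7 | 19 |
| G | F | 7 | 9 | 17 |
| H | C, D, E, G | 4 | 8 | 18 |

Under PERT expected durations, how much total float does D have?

te_A = (1 + 4·4 + 13)/6 = 30/6 = 5
te_B = (10 + 4·14 + 18)/6 = 84/6 = 14
te_C = (12 + 4·14 + 16)/6 = 84/6 = 14
te_D = (3 + 4·5 + 13)/6 = 36/6 = 6
te_E = (9 + 4·12 + 15)/6 = 72/6 = 12
te_F = (1 + 4·7 + 19)/6 = 48/6 = 8
te_G = (7 + 4·9 + 17)/6 = 60/6 = 10
te_H = (4 + 4·8 + 18)/6 = 54/6 = 9

Forward pass:
ES_A = 0; EF_A = 5
ES_B = 0; EF_B = 14
ES_C = 0; EF_C = 14
ES_D = max(EF_A=5, EF_C=14) = 14; EF_D = 14+6 = 20
ES_E = max(EF_A=5, EF_B=14) = 14; EF_E = 14+12 = 26
ES_F = max(EF_A=5, EF_B=14) = 14; EF_F = 14+8 = 22
ES_G = 22; EF_G = 22+10 = 32
ES_H = max(EF_C=14, EF_D=20, EF_E=26, EF_G=32) = 32; EF_H = 32+9 = 41
Expected project duration μ = 41 days. Critical path: B → F → G → H.

Backward pass:
LF_H = 41; LS_H = 41−9 = 32
LF_G = LS_H = 32; LS_G = 32−10 = 22
LF_F = LS_G = 22; LS_F = 22−8 = 14
LF_E = LS_H = 32; LS_E = 32−12 = 20
LF_D = LS_H = 32; LS_D = 32−6 = 26
LF_C = min(LS_D=26, LS_H=32) = 26; LS_C = 26−14 = 12
LF_B = min(LS_E=20, LS_F=14) = 14; LS_B = 14−14 = 0
LF_A = min(LS_D=26, LS_E=20, LS_F=14) = 14; LS_A = 14−5 = 9
Slack_D = LS_D − ES_D = 26 − 14 = 12

12 days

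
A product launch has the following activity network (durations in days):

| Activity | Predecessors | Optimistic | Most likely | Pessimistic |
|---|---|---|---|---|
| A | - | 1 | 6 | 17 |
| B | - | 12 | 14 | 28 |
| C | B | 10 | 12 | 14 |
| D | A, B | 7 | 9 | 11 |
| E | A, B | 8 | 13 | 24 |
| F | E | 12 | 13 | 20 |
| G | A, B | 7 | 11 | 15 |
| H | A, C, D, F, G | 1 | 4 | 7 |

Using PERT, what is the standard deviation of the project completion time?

4.12 days

te_A = (1 + 4·6 + 17)/6 = 42/6 = 7; σ²_A = ((17−1)/6)² = 7.111
te_B = (12 + 4·14 + 28)/6 = 96/6 = 16; σ²_B = ((28−12)/6)² = 7.111
te_C = (10 + 4·12 + 14)/6 = 72/6 = 12; σ²_C = ((14−10)/6)² = 0.444
te_D = (7 + 4·9 + 11)/6 = 54/6 = 9; σ²_D = ((11−7)/6)² = 0.444
te_E = (8 + 4·13 + 24)/6 = 84/6 = 14; σ²_E = ((24−8)/6)² = 7.111
te_F = (12 + 4·13 + 20)/6 = 84/6 = 14; σ²_F = ((20−12)/6)² = 1.778
te_G = (7 + 4·11 + 15)/6 = 66/6 = 11; σ²_G = ((15−7)/6)² = 1.778
te_H = (1 + 4·4 + 7)/6 = 24/6 = 4; σ²_H = ((7−1)/6)² = 1.000

Forward pass:
ES_A = 0; EF_A = 7
ES_B = 0; EF_B = 16
ES_C = 16; EF_C = 16+12 = 28
ES_D = max(EF_A=7, EF_B=16) = 16; EF_D = 16+9 = 25
ES_E = max(EF_A=7, EF_B=16) = 16; EF_E = 16+14 = 30
ES_F = 30; EF_F = 30+14 = 44
ES_G = max(EF_A=7, EF_B=16) = 16; EF_G = 16+11 = 27
ES_H = max(EF_A=7, EF_C=28, EF_D=25, EF_F=44, EF_G=27) = 44; EF_H = 44+4 = 48
Expected project duration μ = 48 days. Critical path: B → E → F → H.

Variance along critical path = 7.111 + 7.111 + 1.778 + 1.000 = 17.000
σ = √17.000 = 4.123 days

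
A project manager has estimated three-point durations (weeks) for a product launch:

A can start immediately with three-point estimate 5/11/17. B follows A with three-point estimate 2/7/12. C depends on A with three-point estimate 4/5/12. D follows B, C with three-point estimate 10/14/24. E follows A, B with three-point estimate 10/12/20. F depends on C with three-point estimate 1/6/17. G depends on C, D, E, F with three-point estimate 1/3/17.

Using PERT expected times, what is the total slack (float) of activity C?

te_A = (5 + 4·11 + 17)/6 = 66/6 = 11
te_B = (2 + 4·7 + 12)/6 = 42/6 = 7
te_C = (4 + 4·5 + 12)/6 = 36/6 = 6
te_D = (10 + 4·14 + 24)/6 = 90/6 = 15
te_E = (10 + 4·12 + 20)/6 = 78/6 = 13
te_F = (1 + 4·6 + 17)/6 = 42/6 = 7
te_G = (1 + 4·3 + 17)/6 = 30/6 = 5

Forward pass:
ES_A = 0; EF_A = 11
ES_B = 11; EF_B = 11+7 = 18
ES_C = 11; EF_C = 11+6 = 17
ES_D = max(EF_B=18, EF_C=17) = 18; EF_D = 18+15 = 33
ES_E = max(EF_A=11, EF_B=18) = 18; EF_E = 18+13 = 31
ES_F = 17; EF_F = 17+7 = 24
ES_G = max(EF_C=17, EF_D=33, EF_E=31, EF_F=24) = 33; EF_G = 33+5 = 38
Expected project duration μ = 38 weeks. Critical path: A → B → D → G.

Backward pass:
LF_G = 38; LS_G = 38−5 = 33
LF_F = LS_G = 33; LS_F = 33−7 = 26
LF_E = LS_G = 33; LS_E = 33−13 = 20
LF_D = LS_G = 33; LS_D = 33−15 = 18
LF_C = min(LS_D=18, LS_F=26, LS_G=33) = 18; LS_C = 18−6 = 12
LF_B = min(LS_D=18, LS_E=20) = 18; LS_B = 18−7 = 11
LF_A = min(LS_B=11, LS_C=12, LS_E=20) = 11; LS_A = 11−11 = 0
Slack_C = LS_C − ES_C = 12 − 11 = 1

1 weeks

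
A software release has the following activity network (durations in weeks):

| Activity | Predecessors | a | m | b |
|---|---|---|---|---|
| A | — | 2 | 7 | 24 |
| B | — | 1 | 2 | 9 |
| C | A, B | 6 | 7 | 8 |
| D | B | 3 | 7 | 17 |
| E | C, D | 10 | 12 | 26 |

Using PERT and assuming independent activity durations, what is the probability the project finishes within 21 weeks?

te_A = (2 + 4·7 + 24)/6 = 54/6 = 9; σ²_A = ((24−2)/6)² = 13.444
te_B = (1 + 4·2 + 9)/6 = 18/6 = 3; σ²_B = ((9−1)/6)² = 1.778
te_C = (6 + 4·7 + 8)/6 = 42/6 = 7; σ²_C = ((8−6)/6)² = 0.111
te_D = (3 + 4·7 + 17)/6 = 48/6 = 8; σ²_D = ((17−3)/6)² = 5.444
te_E = (10 + 4·12 + 26)/6 = 84/6 = 14; σ²_E = ((26−10)/6)² = 7.111

Forward pass:
ES_A = 0; EF_A = 9
ES_B = 0; EF_B = 3
ES_C = max(EF_A=9, EF_B=3) = 9; EF_C = 9+7 = 16
ES_D = 3; EF_D = 3+8 = 11
ES_E = max(EF_C=16, EF_D=11) = 16; EF_E = 16+14 = 30
Expected project duration μ = 30 weeks. Critical path: A → C → E.

Variance along critical path = 13.444 + 0.111 + 7.111 = 20.667; σ = √20.667 = 4.546 weeks.
Z = (21 − 30) / 4.546 = -1.980
P(T ≤ 21) = Φ(-1.980) ≈ 0.024

0.024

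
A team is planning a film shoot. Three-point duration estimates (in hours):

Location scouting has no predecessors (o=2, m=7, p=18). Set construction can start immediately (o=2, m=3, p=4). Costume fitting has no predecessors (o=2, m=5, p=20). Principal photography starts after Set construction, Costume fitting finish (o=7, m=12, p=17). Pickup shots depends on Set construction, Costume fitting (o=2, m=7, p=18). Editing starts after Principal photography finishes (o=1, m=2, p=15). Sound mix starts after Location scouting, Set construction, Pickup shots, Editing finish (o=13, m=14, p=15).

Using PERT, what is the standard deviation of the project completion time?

te_Location scouting = (2 + 4·7 + 18)/6 = 48/6 = 8; σ²_Location scouting = ((18−2)/6)² = 7.111
te_Set construction = (2 + 4·3 + 4)/6 = 18/6 = 3; σ²_Set construction = ((4−2)/6)² = 0.111
te_Costume fitting = (2 + 4·5 + 20)/6 = 42/6 = 7; σ²_Costume fitting = ((20−2)/6)² = 9.000
te_Principal photography = (7 + 4·12 + 17)/6 = 72/6 = 12; σ²_Principal photography = ((17−7)/6)² = 2.778
te_Pickup shots = (2 + 4·7 + 18)/6 = 48/6 = 8; σ²_Pickup shots = ((18−2)/6)² = 7.111
te_Editing = (1 + 4·2 + 15)/6 = 24/6 = 4; σ²_Editing = ((15−1)/6)² = 5.444
te_Sound mix = (13 + 4·14 + 15)/6 = 84/6 = 14; σ²_Sound mix = ((15−13)/6)² = 0.111

Forward pass:
ES_Location scouting = 0; EF_Location scouting = 8
ES_Set construction = 0; EF_Set construction = 3
ES_Costume fitting = 0; EF_Costume fitting = 7
ES_Principal photography = max(EF_Set construction=3, EF_Costume fitting=7) = 7; EF_Principal photography = 7+12 = 19
ES_Pickup shots = max(EF_Set construction=3, EF_Costume fitting=7) = 7; EF_Pickup shots = 7+8 = 15
ES_Editing = 19; EF_Editing = 19+4 = 23
ES_Sound mix = max(EF_Location scouting=8, EF_Set construction=3, EF_Pickup shots=15, EF_Editing=23) = 23; EF_Sound mix = 23+14 = 37
Expected project duration μ = 37 hours. Critical path: Costume fitting → Principal photography → Editing → Sound mix.

Variance along critical path = 9.000 + 2.778 + 5.444 + 0.111 = 17.333
σ = √17.333 = 4.163 hours

4.16 hours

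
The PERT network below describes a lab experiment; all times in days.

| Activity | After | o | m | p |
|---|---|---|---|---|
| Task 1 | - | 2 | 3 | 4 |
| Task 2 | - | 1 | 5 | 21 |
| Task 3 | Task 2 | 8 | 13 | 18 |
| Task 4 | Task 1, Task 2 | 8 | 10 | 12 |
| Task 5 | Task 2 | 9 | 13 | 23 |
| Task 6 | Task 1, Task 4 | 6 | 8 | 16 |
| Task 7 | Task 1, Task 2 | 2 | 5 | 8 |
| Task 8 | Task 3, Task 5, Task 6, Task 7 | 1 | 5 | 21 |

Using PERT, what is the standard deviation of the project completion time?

5.04 days

te_Task 1 = (2 + 4·3 + 4)/6 = 18/6 = 3; σ²_Task 1 = ((4−2)/6)² = 0.111
te_Task 2 = (1 + 4·5 + 21)/6 = 42/6 = 7; σ²_Task 2 = ((21−1)/6)² = 11.111
te_Task 3 = (8 + 4·13 + 18)/6 = 78/6 = 13; σ²_Task 3 = ((18−8)/6)² = 2.778
te_Task 4 = (8 + 4·10 + 12)/6 = 60/6 = 10; σ²_Task 4 = ((12−8)/6)² = 0.444
te_Task 5 = (9 + 4·13 + 23)/6 = 84/6 = 14; σ²_Task 5 = ((23−9)/6)² = 5.444
te_Task 6 = (6 + 4·8 + 16)/6 = 54/6 = 9; σ²_Task 6 = ((16−6)/6)² = 2.778
te_Task 7 = (2 + 4·5 + 8)/6 = 30/6 = 5; σ²_Task 7 = ((8−2)/6)² = 1.000
te_Task 8 = (1 + 4·5 + 21)/6 = 42/6 = 7; σ²_Task 8 = ((21−1)/6)² = 11.111

Forward pass:
ES_Task 1 = 0; EF_Task 1 = 3
ES_Task 2 = 0; EF_Task 2 = 7
ES_Task 3 = 7; EF_Task 3 = 7+13 = 20
ES_Task 4 = max(EF_Task 1=3, EF_Task 2=7) = 7; EF_Task 4 = 7+10 = 17
ES_Task 5 = 7; EF_Task 5 = 7+14 = 21
ES_Task 6 = max(EF_Task 1=3, EF_Task 4=17) = 17; EF_Task 6 = 17+9 = 26
ES_Task 7 = max(EF_Task 1=3, EF_Task 2=7) = 7; EF_Task 7 = 7+5 = 12
ES_Task 8 = max(EF_Task 3=20, EF_Task 5=21, EF_Task 6=26, EF_Task 7=12) = 26; EF_Task 8 = 26+7 = 33
Expected project duration μ = 33 days. Critical path: Task 2 → Task 4 → Task 6 → Task 8.

Variance along critical path = 11.111 + 0.444 + 2.778 + 11.111 = 25.444
σ = √25.444 = 5.044 days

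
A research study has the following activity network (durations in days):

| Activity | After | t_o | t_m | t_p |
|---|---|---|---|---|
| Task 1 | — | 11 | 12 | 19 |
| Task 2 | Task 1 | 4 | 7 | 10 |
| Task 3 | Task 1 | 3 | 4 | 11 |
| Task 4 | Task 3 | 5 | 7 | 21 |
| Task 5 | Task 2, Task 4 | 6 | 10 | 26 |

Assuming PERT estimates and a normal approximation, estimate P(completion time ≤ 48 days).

te_Task 1 = (11 + 4·12 + 19)/6 = 78/6 = 13; σ²_Task 1 = ((19−11)/6)² = 1.778
te_Task 2 = (4 + 4·7 + 10)/6 = 42/6 = 7; σ²_Task 2 = ((10−4)/6)² = 1.000
te_Task 3 = (3 + 4·4 + 11)/6 = 30/6 = 5; σ²_Task 3 = ((11−3)/6)² = 1.778
te_Task 4 = (5 + 4·7 + 21)/6 = 54/6 = 9; σ²_Task 4 = ((21−5)/6)² = 7.111
te_Task 5 = (6 + 4·10 + 26)/6 = 72/6 = 12; σ²_Task 5 = ((26−6)/6)² = 11.111

Forward pass:
ES_Task 1 = 0; EF_Task 1 = 13
ES_Task 2 = 13; EF_Task 2 = 13+7 = 20
ES_Task 3 = 13; EF_Task 3 = 13+5 = 18
ES_Task 4 = 18; EF_Task 4 = 18+9 = 27
ES_Task 5 = max(EF_Task 2=20, EF_Task 4=27) = 27; EF_Task 5 = 27+12 = 39
Expected project duration μ = 39 days. Critical path: Task 1 → Task 3 → Task 4 → Task 5.

Variance along critical path = 1.778 + 1.778 + 7.111 + 11.111 = 21.778; σ = √21.778 = 4.667 days.
Z = (48 − 39) / 4.667 = 1.929
P(T ≤ 48) = Φ(1.929) ≈ 0.973

0.973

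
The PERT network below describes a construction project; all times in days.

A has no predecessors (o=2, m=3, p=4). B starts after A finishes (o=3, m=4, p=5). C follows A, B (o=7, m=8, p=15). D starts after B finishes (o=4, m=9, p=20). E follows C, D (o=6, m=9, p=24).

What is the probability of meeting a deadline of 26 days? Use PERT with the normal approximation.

te_A = (2 + 4·3 + 4)/6 = 18/6 = 3; σ²_A = ((4−2)/6)² = 0.111
te_B = (3 + 4·4 + 5)/6 = 24/6 = 4; σ²_B = ((5−3)/6)² = 0.111
te_C = (7 + 4·8 + 15)/6 = 54/6 = 9; σ²_C = ((15−7)/6)² = 1.778
te_D = (4 + 4·9 + 20)/6 = 60/6 = 10; σ²_D = ((20−4)/6)² = 7.111
te_E = (6 + 4·9 + 24)/6 = 66/6 = 11; σ²_E = ((24−6)/6)² = 9.000

Forward pass:
ES_A = 0; EF_A = 3
ES_B = 3; EF_B = 3+4 = 7
ES_C = max(EF_A=3, EF_B=7) = 7; EF_C = 7+9 = 16
ES_D = 7; EF_D = 7+10 = 17
ES_E = max(EF_C=16, EF_D=17) = 17; EF_E = 17+11 = 28
Expected project duration μ = 28 days. Critical path: A → B → D → E.

Variance along critical path = 0.111 + 0.111 + 7.111 + 9.000 = 16.333; σ = √16.333 = 4.041 days.
Z = (26 − 28) / 4.041 = -0.495
P(T ≤ 26) = Φ(-0.495) ≈ 0.310

0.310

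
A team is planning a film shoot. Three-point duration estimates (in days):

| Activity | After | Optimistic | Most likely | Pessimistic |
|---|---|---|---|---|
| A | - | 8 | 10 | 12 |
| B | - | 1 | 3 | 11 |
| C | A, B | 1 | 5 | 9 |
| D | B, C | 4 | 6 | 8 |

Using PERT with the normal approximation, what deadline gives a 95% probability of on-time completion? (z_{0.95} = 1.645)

23.7 days

te_A = (8 + 4·10 + 12)/6 = 60/6 = 10; σ²_A = ((12−8)/6)² = 0.444
te_B = (1 + 4·3 + 11)/6 = 24/6 = 4; σ²_B = ((11−1)/6)² = 2.778
te_C = (1 + 4·5 + 9)/6 = 30/6 = 5; σ²_C = ((9−1)/6)² = 1.778
te_D = (4 + 4·6 + 8)/6 = 36/6 = 6; σ²_D = ((8−4)/6)² = 0.444

Forward pass:
ES_A = 0; EF_A = 10
ES_B = 0; EF_B = 4
ES_C = max(EF_A=10, EF_B=4) = 10; EF_C = 10+5 = 15
ES_D = max(EF_B=4, EF_C=15) = 15; EF_D = 15+6 = 21
Expected project duration μ = 21 days. Critical path: A → C → D.

Variance along critical path = 0.444 + 1.778 + 0.444 = 2.667; σ = 1.633 days.
D = μ + z·σ = 21 + 1.645·1.633 = 23.7 days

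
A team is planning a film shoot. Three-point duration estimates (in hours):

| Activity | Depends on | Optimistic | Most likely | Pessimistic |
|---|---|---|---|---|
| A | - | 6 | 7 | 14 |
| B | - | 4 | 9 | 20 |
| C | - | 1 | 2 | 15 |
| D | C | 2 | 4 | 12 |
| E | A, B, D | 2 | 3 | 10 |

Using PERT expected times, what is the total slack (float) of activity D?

1 hours

te_A = (6 + 4·7 + 14)/6 = 48/6 = 8
te_B = (4 + 4·9 + 20)/6 = 60/6 = 10
te_C = (1 + 4·2 + 15)/6 = 24/6 = 4
te_D = (2 + 4·4 + 12)/6 = 30/6 = 5
te_E = (2 + 4·3 + 10)/6 = 24/6 = 4

Forward pass:
ES_A = 0; EF_A = 8
ES_B = 0; EF_B = 10
ES_C = 0; EF_C = 4
ES_D = 4; EF_D = 4+5 = 9
ES_E = max(EF_A=8, EF_B=10, EF_D=9) = 10; EF_E = 10+4 = 14
Expected project duration μ = 14 hours. Critical path: B → E.

Backward pass:
LF_E = 14; LS_E = 14−4 = 10
LF_D = LS_E = 10; LS_D = 10−5 = 5
LF_C = LS_D = 5; LS_C = 5−4 = 1
LF_B = LS_E = 10; LS_B = 10−10 = 0
LF_A = LS_E = 10; LS_A = 10−8 = 2
Slack_D = LS_D − ES_D = 5 − 4 = 1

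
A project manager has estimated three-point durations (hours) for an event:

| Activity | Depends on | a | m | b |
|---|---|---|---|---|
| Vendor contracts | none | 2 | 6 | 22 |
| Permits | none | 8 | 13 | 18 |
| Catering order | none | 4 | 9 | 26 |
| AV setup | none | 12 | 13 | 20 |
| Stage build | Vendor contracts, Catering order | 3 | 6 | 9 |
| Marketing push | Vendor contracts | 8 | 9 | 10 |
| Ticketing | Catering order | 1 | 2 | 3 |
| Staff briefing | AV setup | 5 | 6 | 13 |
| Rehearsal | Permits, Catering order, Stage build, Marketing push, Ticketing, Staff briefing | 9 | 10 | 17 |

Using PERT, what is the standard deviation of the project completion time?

te_Vendor contracts = (2 + 4·6 + 22)/6 = 48/6 = 8; σ²_Vendor contracts = ((22−2)/6)² = 11.111
te_Permits = (8 + 4·13 + 18)/6 = 78/6 = 13; σ²_Permits = ((18−8)/6)² = 2.778
te_Catering order = (4 + 4·9 + 26)/6 = 66/6 = 11; σ²_Catering order = ((26−4)/6)² = 13.444
te_AV setup = (12 + 4·13 + 20)/6 = 84/6 = 14; σ²_AV setup = ((20−12)/6)² = 1.778
te_Stage build = (3 + 4·6 + 9)/6 = 36/6 = 6; σ²_Stage build = ((9−3)/6)² = 1.000
te_Marketing push = (8 + 4·9 + 10)/6 = 54/6 = 9; σ²_Marketing push = ((10−8)/6)² = 0.111
te_Ticketing = (1 + 4·2 + 3)/6 = 12/6 = 2; σ²_Ticketing = ((3−1)/6)² = 0.111
te_Staff briefing = (5 + 4·6 + 13)/6 = 42/6 = 7; σ²_Staff briefing = ((13−5)/6)² = 1.778
te_Rehearsal = (9 + 4·10 + 17)/6 = 66/6 = 11; σ²_Rehearsal = ((17−9)/6)² = 1.778

Forward pass:
ES_Vendor contracts = 0; EF_Vendor contracts = 8
ES_Permits = 0; EF_Permits = 13
ES_Catering order = 0; EF_Catering order = 11
ES_AV setup = 0; EF_AV setup = 14
ES_Stage build = max(EF_Vendor contracts=8, EF_Catering order=11) = 11; EF_Stage build = 11+6 = 17
ES_Marketing push = 8; EF_Marketing push = 8+9 = 17
ES_Ticketing = 11; EF_Ticketing = 11+2 = 13
ES_Staff briefing = 14; EF_Staff briefing = 14+7 = 21
ES_Rehearsal = max(EF_Permits=13, EF_Catering order=11, EF_Stage build=17, EF_Marketing push=17, EF_Ticketing=13, EF_Staff briefing=21) = 21; EF_Rehearsal = 21+11 = 32
Expected project duration μ = 32 hours. Critical path: AV setup → Staff briefing → Rehearsal.

Variance along critical path = 1.778 + 1.778 + 1.778 = 5.333
σ = √5.333 = 2.309 hours

2.31 hours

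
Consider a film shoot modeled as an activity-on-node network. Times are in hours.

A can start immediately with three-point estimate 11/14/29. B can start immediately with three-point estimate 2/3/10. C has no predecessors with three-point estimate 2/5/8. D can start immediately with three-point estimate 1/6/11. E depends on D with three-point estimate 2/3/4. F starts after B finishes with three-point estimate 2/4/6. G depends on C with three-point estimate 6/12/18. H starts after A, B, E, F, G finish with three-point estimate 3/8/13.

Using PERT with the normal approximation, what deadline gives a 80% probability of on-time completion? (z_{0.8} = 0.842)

27.3 hours

te_A = (11 + 4·14 + 29)/6 = 96/6 = 16; σ²_A = ((29−11)/6)² = 9.000
te_B = (2 + 4·3 + 10)/6 = 24/6 = 4; σ²_B = ((10−2)/6)² = 1.778
te_C = (2 + 4·5 + 8)/6 = 30/6 = 5; σ²_C = ((8−2)/6)² = 1.000
te_D = (1 + 4·6 + 11)/6 = 36/6 = 6; σ²_D = ((11−1)/6)² = 2.778
te_E = (2 + 4·3 + 4)/6 = 18/6 = 3; σ²_E = ((4−2)/6)² = 0.111
te_F = (2 + 4·4 + 6)/6 = 24/6 = 4; σ²_F = ((6−2)/6)² = 0.444
te_G = (6 + 4·12 + 18)/6 = 72/6 = 12; σ²_G = ((18−6)/6)² = 4.000
te_H = (3 + 4·8 + 13)/6 = 48/6 = 8; σ²_H = ((13−3)/6)² = 2.778

Forward pass:
ES_A = 0; EF_A = 16
ES_B = 0; EF_B = 4
ES_C = 0; EF_C = 5
ES_D = 0; EF_D = 6
ES_E = 6; EF_E = 6+3 = 9
ES_F = 4; EF_F = 4+4 = 8
ES_G = 5; EF_G = 5+12 = 17
ES_H = max(EF_A=16, EF_B=4, EF_E=9, EF_F=8, EF_G=17) = 17; EF_H = 17+8 = 25
Expected project duration μ = 25 hours. Critical path: C → G → H.

Variance along critical path = 1.000 + 4.000 + 2.778 = 7.778; σ = 2.789 hours.
D = μ + z·σ = 25 + 0.842·2.789 = 27.3 hours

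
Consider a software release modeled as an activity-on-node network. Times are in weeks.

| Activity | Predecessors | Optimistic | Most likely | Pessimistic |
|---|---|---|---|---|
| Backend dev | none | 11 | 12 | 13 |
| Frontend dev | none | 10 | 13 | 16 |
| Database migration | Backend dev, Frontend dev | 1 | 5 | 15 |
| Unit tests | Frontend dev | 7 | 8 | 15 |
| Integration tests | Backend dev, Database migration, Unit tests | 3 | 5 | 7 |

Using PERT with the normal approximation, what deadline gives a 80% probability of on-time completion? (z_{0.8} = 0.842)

28.5 weeks

te_Backend dev = (11 + 4·12 + 13)/6 = 72/6 = 12; σ²_Backend dev = ((13−11)/6)² = 0.111
te_Frontend dev = (10 + 4·13 + 16)/6 = 78/6 = 13; σ²_Frontend dev = ((16−10)/6)² = 1.000
te_Database migration = (1 + 4·5 + 15)/6 = 36/6 = 6; σ²_Database migration = ((15−1)/6)² = 5.444
te_Unit tests = (7 + 4·8 + 15)/6 = 54/6 = 9; σ²_Unit tests = ((15−7)/6)² = 1.778
te_Integration tests = (3 + 4·5 + 7)/6 = 30/6 = 5; σ²_Integration tests = ((7−3)/6)² = 0.444

Forward pass:
ES_Backend dev = 0; EF_Backend dev = 12
ES_Frontend dev = 0; EF_Frontend dev = 13
ES_Database migration = max(EF_Backend dev=12, EF_Frontend dev=13) = 13; EF_Database migration = 13+6 = 19
ES_Unit tests = 13; EF_Unit tests = 13+9 = 22
ES_Integration tests = max(EF_Backend dev=12, EF_Database migration=19, EF_Unit tests=22) = 22; EF_Integration tests = 22+5 = 27
Expected project duration μ = 27 weeks. Critical path: Frontend dev → Unit tests → Integration tests.

Variance along critical path = 1.000 + 1.778 + 0.444 = 3.222; σ = 1.795 weeks.
D = μ + z·σ = 27 + 0.842·1.795 = 28.5 weeks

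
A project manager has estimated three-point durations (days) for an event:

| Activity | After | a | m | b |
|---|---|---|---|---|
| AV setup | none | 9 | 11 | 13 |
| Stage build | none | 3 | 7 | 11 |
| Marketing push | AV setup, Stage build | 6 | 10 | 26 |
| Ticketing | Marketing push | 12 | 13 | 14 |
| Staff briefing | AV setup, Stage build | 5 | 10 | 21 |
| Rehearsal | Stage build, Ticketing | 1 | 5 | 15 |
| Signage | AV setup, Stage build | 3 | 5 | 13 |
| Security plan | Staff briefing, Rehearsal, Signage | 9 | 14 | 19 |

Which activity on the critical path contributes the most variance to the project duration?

te_AV setup = (9 + 4·11 + 13)/6 = 66/6 = 11; σ²_AV setup = ((13−9)/6)² = 0.444
te_Stage build = (3 + 4·7 + 11)/6 = 42/6 = 7; σ²_Stage build = ((11−3)/6)² = 1.778
te_Marketing push = (6 + 4·10 + 26)/6 = 72/6 = 12; σ²_Marketing push = ((26−6)/6)² = 11.111
te_Ticketing = (12 + 4·13 + 14)/6 = 78/6 = 13; σ²_Ticketing = ((14−12)/6)² = 0.111
te_Staff briefing = (5 + 4·10 + 21)/6 = 66/6 = 11; σ²_Staff briefing = ((21−5)/6)² = 7.111
te_Rehearsal = (1 + 4·5 + 15)/6 = 36/6 = 6; σ²_Rehearsal = ((15−1)/6)² = 5.444
te_Signage = (3 + 4·5 + 13)/6 = 36/6 = 6; σ²_Signage = ((13−3)/6)² = 2.778
te_Security plan = (9 + 4·14 + 19)/6 = 84/6 = 14; σ²_Security plan = ((19−9)/6)² = 2.778

Forward pass:
ES_AV setup = 0; EF_AV setup = 11
ES_Stage build = 0; EF_Stage build = 7
ES_Marketing push = max(EF_AV setup=11, EF_Stage build=7) = 11; EF_Marketing push = 11+12 = 23
ES_Ticketing = 23; EF_Ticketing = 23+13 = 36
ES_Staff briefing = max(EF_AV setup=11, EF_Stage build=7) = 11; EF_Staff briefing = 11+11 = 22
ES_Rehearsal = max(EF_Stage build=7, EF_Ticketing=36) = 36; EF_Rehearsal = 36+6 = 42
ES_Signage = max(EF_AV setup=11, EF_Stage build=7) = 11; EF_Signage = 11+6 = 17
ES_Security plan = max(EF_Staff briefing=22, EF_Rehearsal=42, EF_Signage=17) = 42; EF_Security plan = 42+14 = 56
Expected project duration μ = 56 days. Critical path: AV setup → Marketing push → Ticketing → Rehearsal → Security plan.

Variances on critical path: σ²_AV setup=0.444, σ²_Marketing push=11.111, σ²_Ticketing=0.111, σ²_Rehearsal=5.444, σ²_Security plan=2.778.
Largest is σ²_Marketing push = 11.111.

Marketing push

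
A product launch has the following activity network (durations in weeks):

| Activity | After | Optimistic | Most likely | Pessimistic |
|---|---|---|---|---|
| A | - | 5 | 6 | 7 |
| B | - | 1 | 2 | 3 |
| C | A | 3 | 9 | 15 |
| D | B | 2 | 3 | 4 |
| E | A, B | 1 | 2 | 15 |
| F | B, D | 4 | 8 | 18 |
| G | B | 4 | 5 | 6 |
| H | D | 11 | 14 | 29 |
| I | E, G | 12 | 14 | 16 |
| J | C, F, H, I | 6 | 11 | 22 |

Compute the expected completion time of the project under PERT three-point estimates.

te_A = (5 + 4·6 + 7)/6 = 36/6 = 6
te_B = (1 + 4·2 + 3)/6 = 12/6 = 2
te_C = (3 + 4·9 + 15)/6 = 54/6 = 9
te_D = (2 + 4·3 + 4)/6 = 18/6 = 3
te_E = (1 + 4·2 + 15)/6 = 24/6 = 4
te_F = (4 + 4·8 + 18)/6 = 54/6 = 9
te_G = (4 + 4·5 + 6)/6 = 30/6 = 5
te_H = (11 + 4·14 + 29)/6 = 96/6 = 16
te_I = (12 + 4·14 + 16)/6 = 84/6 = 14
te_J = (6 + 4·11 + 22)/6 = 72/6 = 12

Forward pass:
ES_A = 0; EF_A = 6
ES_B = 0; EF_B = 2
ES_C = 6; EF_C = 6+9 = 15
ES_D = 2; EF_D = 2+3 = 5
ES_E = max(EF_A=6, EF_B=2) = 6; EF_E = 6+4 = 10
ES_F = max(EF_B=2, EF_D=5) = 5; EF_F = 5+9 = 14
ES_G = 2; EF_G = 2+5 = 7
ES_H = 5; EF_H = 5+16 = 21
ES_I = max(EF_E=10, EF_G=7) = 10; EF_I = 10+14 = 24
ES_J = max(EF_C=15, EF_F=14, EF_H=21, EF_I=24) = 24; EF_J = 24+12 = 36
Expected project duration μ = 36 weeks. Critical path: A → E → I → J.

36 weeks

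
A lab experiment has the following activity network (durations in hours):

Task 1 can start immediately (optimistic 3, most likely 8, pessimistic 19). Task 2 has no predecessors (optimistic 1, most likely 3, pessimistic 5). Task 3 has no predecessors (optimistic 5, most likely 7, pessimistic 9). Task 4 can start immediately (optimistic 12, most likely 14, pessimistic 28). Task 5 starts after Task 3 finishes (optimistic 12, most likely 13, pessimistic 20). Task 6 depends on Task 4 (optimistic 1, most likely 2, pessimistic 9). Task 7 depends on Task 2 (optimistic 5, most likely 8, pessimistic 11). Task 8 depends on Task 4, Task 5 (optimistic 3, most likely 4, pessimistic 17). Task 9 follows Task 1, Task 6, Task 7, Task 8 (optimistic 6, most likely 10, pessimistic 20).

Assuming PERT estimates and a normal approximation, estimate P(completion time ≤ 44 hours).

0.951

te_Task 1 = (3 + 4·8 + 19)/6 = 54/6 = 9; σ²_Task 1 = ((19−3)/6)² = 7.111
te_Task 2 = (1 + 4·3 + 5)/6 = 18/6 = 3; σ²_Task 2 = ((5−1)/6)² = 0.444
te_Task 3 = (5 + 4·7 + 9)/6 = 42/6 = 7; σ²_Task 3 = ((9−5)/6)² = 0.444
te_Task 4 = (12 + 4·14 + 28)/6 = 96/6 = 16; σ²_Task 4 = ((28−12)/6)² = 7.111
te_Task 5 = (12 + 4·13 + 20)/6 = 84/6 = 14; σ²_Task 5 = ((20−12)/6)² = 1.778
te_Task 6 = (1 + 4·2 + 9)/6 = 18/6 = 3; σ²_Task 6 = ((9−1)/6)² = 1.778
te_Task 7 = (5 + 4·8 + 11)/6 = 48/6 = 8; σ²_Task 7 = ((11−5)/6)² = 1.000
te_Task 8 = (3 + 4·4 + 17)/6 = 36/6 = 6; σ²_Task 8 = ((17−3)/6)² = 5.444
te_Task 9 = (6 + 4·10 + 20)/6 = 66/6 = 11; σ²_Task 9 = ((20−6)/6)² = 5.444

Forward pass:
ES_Task 1 = 0; EF_Task 1 = 9
ES_Task 2 = 0; EF_Task 2 = 3
ES_Task 3 = 0; EF_Task 3 = 7
ES_Task 4 = 0; EF_Task 4 = 16
ES_Task 5 = 7; EF_Task 5 = 7+14 = 21
ES_Task 6 = 16; EF_Task 6 = 16+3 = 19
ES_Task 7 = 3; EF_Task 7 = 3+8 = 11
ES_Task 8 = max(EF_Task 4=16, EF_Task 5=21) = 21; EF_Task 8 = 21+6 = 27
ES_Task 9 = max(EF_Task 1=9, EF_Task 6=19, EF_Task 7=11, EF_Task 8=27) = 27; EF_Task 9 = 27+11 = 38
Expected project duration μ = 38 hours. Critical path: Task 3 → Task 5 → Task 8 → Task 9.

Variance along critical path = 0.444 + 1.778 + 5.444 + 5.444 = 13.111; σ = √13.111 = 3.621 hours.
Z = (44 − 38) / 3.621 = 1.657
P(T ≤ 44) = Φ(1.657) ≈ 0.951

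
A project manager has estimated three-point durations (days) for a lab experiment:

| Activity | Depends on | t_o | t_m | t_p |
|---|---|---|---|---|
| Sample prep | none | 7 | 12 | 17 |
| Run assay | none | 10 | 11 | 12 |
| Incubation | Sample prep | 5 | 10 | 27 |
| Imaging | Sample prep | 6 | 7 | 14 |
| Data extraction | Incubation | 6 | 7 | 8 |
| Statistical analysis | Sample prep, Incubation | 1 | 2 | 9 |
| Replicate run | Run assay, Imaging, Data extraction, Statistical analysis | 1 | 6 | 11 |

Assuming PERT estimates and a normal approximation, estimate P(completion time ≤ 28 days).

te_Sample prep = (7 + 4·12 + 17)/6 = 72/6 = 12; σ²_Sample prep = ((17−7)/6)² = 2.778
te_Run assay = (10 + 4·11 + 12)/6 = 66/6 = 11; σ²_Run assay = ((12−10)/6)² = 0.111
te_Incubation = (5 + 4·10 + 27)/6 = 72/6 = 12; σ²_Incubation = ((27−5)/6)² = 13.444
te_Imaging = (6 + 4·7 + 14)/6 = 48/6 = 8; σ²_Imaging = ((14−6)/6)² = 1.778
te_Data extraction = (6 + 4·7 + 8)/6 = 42/6 = 7; σ²_Data extraction = ((8−6)/6)² = 0.111
te_Statistical analysis = (1 + 4·2 + 9)/6 = 18/6 = 3; σ²_Statistical analysis = ((9−1)/6)² = 1.778
te_Replicate run = (1 + 4·6 + 11)/6 = 36/6 = 6; σ²_Replicate run = ((11−1)/6)² = 2.778

Forward pass:
ES_Sample prep = 0; EF_Sample prep = 12
ES_Run assay = 0; EF_Run assay = 11
ES_Incubation = 12; EF_Incubation = 12+12 = 24
ES_Imaging = 12; EF_Imaging = 12+8 = 20
ES_Data extraction = 24; EF_Data extraction = 24+7 = 31
ES_Statistical analysis = max(EF_Sample prep=12, EF_Incubation=24) = 24; EF_Statistical analysis = 24+3 = 27
ES_Replicate run = max(EF_Run assay=11, EF_Imaging=20, EF_Data extraction=31, EF_Statistical analysis=27) = 31; EF_Replicate run = 31+6 = 37
Expected project duration μ = 37 days. Critical path: Sample prep → Incubation → Data extraction → Replicate run.

Variance along critical path = 2.778 + 13.444 + 0.111 + 2.778 = 19.111; σ = √19.111 = 4.372 days.
Z = (28 − 37) / 4.372 = -2.059
P(T ≤ 28) = Φ(-2.059) ≈ 0.020

0.020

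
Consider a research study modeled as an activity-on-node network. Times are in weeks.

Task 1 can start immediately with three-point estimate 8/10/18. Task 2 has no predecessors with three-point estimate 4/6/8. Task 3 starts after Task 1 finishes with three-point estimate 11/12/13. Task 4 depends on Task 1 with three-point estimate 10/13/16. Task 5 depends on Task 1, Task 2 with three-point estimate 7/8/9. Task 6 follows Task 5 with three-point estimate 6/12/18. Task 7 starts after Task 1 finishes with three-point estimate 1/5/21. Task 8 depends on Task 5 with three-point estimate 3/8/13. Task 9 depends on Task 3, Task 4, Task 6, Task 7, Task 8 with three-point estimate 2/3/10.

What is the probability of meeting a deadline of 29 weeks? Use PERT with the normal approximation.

0.021

te_Task 1 = (8 + 4·10 + 18)/6 = 66/6 = 11; σ²_Task 1 = ((18−8)/6)² = 2.778
te_Task 2 = (4 + 4·6 + 8)/6 = 36/6 = 6; σ²_Task 2 = ((8−4)/6)² = 0.444
te_Task 3 = (11 + 4·12 + 13)/6 = 72/6 = 12; σ²_Task 3 = ((13−11)/6)² = 0.111
te_Task 4 = (10 + 4·13 + 16)/6 = 78/6 = 13; σ²_Task 4 = ((16−10)/6)² = 1.000
te_Task 5 = (7 + 4·8 + 9)/6 = 48/6 = 8; σ²_Task 5 = ((9−7)/6)² = 0.111
te_Task 6 = (6 + 4·12 + 18)/6 = 72/6 = 12; σ²_Task 6 = ((18−6)/6)² = 4.000
te_Task 7 = (1 + 4·5 + 21)/6 = 42/6 = 7; σ²_Task 7 = ((21−1)/6)² = 11.111
te_Task 8 = (3 + 4·8 + 13)/6 = 48/6 = 8; σ²_Task 8 = ((13−3)/6)² = 2.778
te_Task 9 = (2 + 4·3 + 10)/6 = 24/6 = 4; σ²_Task 9 = ((10−2)/6)² = 1.778

Forward pass:
ES_Task 1 = 0; EF_Task 1 = 11
ES_Task 2 = 0; EF_Task 2 = 6
ES_Task 3 = 11; EF_Task 3 = 11+12 = 23
ES_Task 4 = 11; EF_Task 4 = 11+13 = 24
ES_Task 5 = max(EF_Task 1=11, EF_Task 2=6) = 11; EF_Task 5 = 11+8 = 19
ES_Task 6 = 19; EF_Task 6 = 19+12 = 31
ES_Task 7 = 11; EF_Task 7 = 11+7 = 18
ES_Task 8 = 19; EF_Task 8 = 19+8 = 27
ES_Task 9 = max(EF_Task 3=23, EF_Task 4=24, EF_Task 6=31, EF_Task 7=18, EF_Task 8=27) = 31; EF_Task 9 = 31+4 = 35
Expected project duration μ = 35 weeks. Critical path: Task 1 → Task 5 → Task 6 → Task 9.

Variance along critical path = 2.778 + 0.111 + 4.000 + 1.778 = 8.667; σ = √8.667 = 2.944 weeks.
Z = (29 − 35) / 2.944 = -2.038
P(T ≤ 29) = Φ(-2.038) ≈ 0.021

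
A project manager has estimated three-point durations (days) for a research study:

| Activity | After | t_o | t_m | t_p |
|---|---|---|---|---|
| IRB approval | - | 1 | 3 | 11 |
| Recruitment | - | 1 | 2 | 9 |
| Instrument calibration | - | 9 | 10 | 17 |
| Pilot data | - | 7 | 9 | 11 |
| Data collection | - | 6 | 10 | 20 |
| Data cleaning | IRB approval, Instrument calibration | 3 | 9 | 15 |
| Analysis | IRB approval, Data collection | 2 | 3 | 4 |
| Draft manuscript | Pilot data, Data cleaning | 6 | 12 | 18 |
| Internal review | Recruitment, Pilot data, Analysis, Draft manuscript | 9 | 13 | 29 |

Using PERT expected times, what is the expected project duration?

te_IRB approval = (1 + 4·3 + 11)/6 = 24/6 = 4
te_Recruitment = (1 + 4·2 + 9)/6 = 18/6 = 3
te_Instrument calibration = (9 + 4·10 + 17)/6 = 66/6 = 11
te_Pilot data = (7 + 4·9 + 11)/6 = 54/6 = 9
te_Data collection = (6 + 4·10 + 20)/6 = 66/6 = 11
te_Data cleaning = (3 + 4·9 + 15)/6 = 54/6 = 9
te_Analysis = (2 + 4·3 + 4)/6 = 18/6 = 3
te_Draft manuscript = (6 + 4·12 + 18)/6 = 72/6 = 12
te_Internal review = (9 + 4·13 + 29)/6 = 90/6 = 15

Forward pass:
ES_IRB approval = 0; EF_IRB approval = 4
ES_Recruitment = 0; EF_Recruitment = 3
ES_Instrument calibration = 0; EF_Instrument calibration = 11
ES_Pilot data = 0; EF_Pilot data = 9
ES_Data collection = 0; EF_Data collection = 11
ES_Data cleaning = max(EF_IRB approval=4, EF_Instrument calibration=11) = 11; EF_Data cleaning = 11+9 = 20
ES_Analysis = max(EF_IRB approval=4, EF_Data collection=11) = 11; EF_Analysis = 11+3 = 14
ES_Draft manuscript = max(EF_Pilot data=9, EF_Data cleaning=20) = 20; EF_Draft manuscript = 20+12 = 32
ES_Internal review = max(EF_Recruitment=3, EF_Pilot data=9, EF_Analysis=14, EF_Draft manuscript=32) = 32; EF_Internal review = 32+15 = 47
Expected project duration μ = 47 days. Critical path: Instrument calibration → Data cleaning → Draft manuscript → Internal review.

47 days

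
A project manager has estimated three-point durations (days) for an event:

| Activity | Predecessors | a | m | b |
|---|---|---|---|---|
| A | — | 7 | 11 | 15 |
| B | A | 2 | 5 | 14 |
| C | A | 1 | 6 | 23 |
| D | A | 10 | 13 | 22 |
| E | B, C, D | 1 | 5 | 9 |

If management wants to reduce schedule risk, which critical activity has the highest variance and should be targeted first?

te_A = (7 + 4·11 + 15)/6 = 66/6 = 11; σ²_A = ((15−7)/6)² = 1.778
te_B = (2 + 4·5 + 14)/6 = 36/6 = 6; σ²_B = ((14−2)/6)² = 4.000
te_C = (1 + 4·6 + 23)/6 = 48/6 = 8; σ²_C = ((23−1)/6)² = 13.444
te_D = (10 + 4·13 + 22)/6 = 84/6 = 14; σ²_D = ((22−10)/6)² = 4.000
te_E = (1 + 4·5 + 9)/6 = 30/6 = 5; σ²_E = ((9−1)/6)² = 1.778

Forward pass:
ES_A = 0; EF_A = 11
ES_B = 11; EF_B = 11+6 = 17
ES_C = 11; EF_C = 11+8 = 19
ES_D = 11; EF_D = 11+14 = 25
ES_E = max(EF_B=17, EF_C=19, EF_D=25) = 25; EF_E = 25+5 = 30
Expected project duration μ = 30 days. Critical path: A → D → E.

Variances on critical path: σ²_A=1.778, σ²_D=4.000, σ²_E=1.778.
Largest is σ²_D = 4.000.

D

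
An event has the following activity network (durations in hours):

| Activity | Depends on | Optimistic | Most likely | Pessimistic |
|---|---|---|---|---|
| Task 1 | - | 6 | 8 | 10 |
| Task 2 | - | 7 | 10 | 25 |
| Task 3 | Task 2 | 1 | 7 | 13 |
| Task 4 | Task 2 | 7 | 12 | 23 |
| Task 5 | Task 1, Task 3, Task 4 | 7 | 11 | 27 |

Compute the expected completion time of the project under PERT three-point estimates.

te_Task 1 = (6 + 4·8 + 10)/6 = 48/6 = 8
te_Task 2 = (7 + 4·10 + 25)/6 = 72/6 = 12
te_Task 3 = (1 + 4·7 + 13)/6 = 42/6 = 7
te_Task 4 = (7 + 4·12 + 23)/6 = 78/6 = 13
te_Task 5 = (7 + 4·11 + 27)/6 = 78/6 = 13

Forward pass:
ES_Task 1 = 0; EF_Task 1 = 8
ES_Task 2 = 0; EF_Task 2 = 12
ES_Task 3 = 12; EF_Task 3 = 12+7 = 19
ES_Task 4 = 12; EF_Task 4 = 12+13 = 25
ES_Task 5 = max(EF_Task 1=8, EF_Task 3=19, EF_Task 4=25) = 25; EF_Task 5 = 25+13 = 38
Expected project duration μ = 38 hours. Critical path: Task 2 → Task 4 → Task 5.

38 hours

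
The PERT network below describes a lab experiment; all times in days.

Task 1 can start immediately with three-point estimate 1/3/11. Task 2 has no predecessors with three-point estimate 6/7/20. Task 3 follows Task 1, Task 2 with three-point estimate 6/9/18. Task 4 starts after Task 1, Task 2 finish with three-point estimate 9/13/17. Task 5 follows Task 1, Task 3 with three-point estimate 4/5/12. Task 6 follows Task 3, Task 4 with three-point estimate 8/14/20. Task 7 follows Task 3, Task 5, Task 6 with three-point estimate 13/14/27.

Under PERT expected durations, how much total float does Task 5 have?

11 days

te_Task 1 = (1 + 4·3 + 11)/6 = 24/6 = 4
te_Task 2 = (6 + 4·7 + 20)/6 = 54/6 = 9
te_Task 3 = (6 + 4·9 + 18)/6 = 60/6 = 10
te_Task 4 = (9 + 4·13 + 17)/6 = 78/6 = 13
te_Task 5 = (4 + 4·5 + 12)/6 = 36/6 = 6
te_Task 6 = (8 + 4·14 + 20)/6 = 84/6 = 14
te_Task 7 = (13 + 4·14 + 27)/6 = 96/6 = 16

Forward pass:
ES_Task 1 = 0; EF_Task 1 = 4
ES_Task 2 = 0; EF_Task 2 = 9
ES_Task 3 = max(EF_Task 1=4, EF_Task 2=9) = 9; EF_Task 3 = 9+10 = 19
ES_Task 4 = max(EF_Task 1=4, EF_Task 2=9) = 9; EF_Task 4 = 9+13 = 22
ES_Task 5 = max(EF_Task 1=4, EF_Task 3=19) = 19; EF_Task 5 = 19+6 = 25
ES_Task 6 = max(EF_Task 3=19, EF_Task 4=22) = 22; EF_Task 6 = 22+14 = 36
ES_Task 7 = max(EF_Task 3=19, EF_Task 5=25, EF_Task 6=36) = 36; EF_Task 7 = 36+16 = 52
Expected project duration μ = 52 days. Critical path: Task 2 → Task 4 → Task 6 → Task 7.

Backward pass:
LF_Task 7 = 52; LS_Task 7 = 52−16 = 36
LF_Task 6 = LS_Task 7 = 36; LS_Task 6 = 36−14 = 22
LF_Task 5 = LS_Task 7 = 36; LS_Task 5 = 36−6 = 30
LF_Task 4 = LS_Task 6 = 22; LS_Task 4 = 22−13 = 9
LF_Task 3 = min(LS_Task 5=30, LS_Task 6=22, LS_Task 7=36) = 22; LS_Task 3 = 22−10 = 12
LF_Task 2 = min(LS_Task 3=12, LS_Task 4=9) = 9; LS_Task 2 = 9−9 = 0
LF_Task 1 = min(LS_Task 3=12, LS_Task 4=9, LS_Task 5=30) = 9; LS_Task 1 = 9−4 = 5
Slack_Task 5 = LS_Task 5 − ES_Task 5 = 30 − 19 = 11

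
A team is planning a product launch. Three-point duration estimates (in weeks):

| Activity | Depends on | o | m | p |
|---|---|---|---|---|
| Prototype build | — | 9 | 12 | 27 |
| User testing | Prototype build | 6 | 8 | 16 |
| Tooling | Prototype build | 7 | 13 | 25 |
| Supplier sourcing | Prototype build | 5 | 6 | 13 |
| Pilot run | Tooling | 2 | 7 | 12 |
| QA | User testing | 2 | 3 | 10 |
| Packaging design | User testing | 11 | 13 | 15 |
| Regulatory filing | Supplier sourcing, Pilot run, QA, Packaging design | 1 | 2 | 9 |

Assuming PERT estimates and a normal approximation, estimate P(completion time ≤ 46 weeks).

te_Prototype build = (9 + 4·12 + 27)/6 = 84/6 = 14; σ²_Prototype build = ((27−9)/6)² = 9.000
te_User testing = (6 + 4·8 + 16)/6 = 54/6 = 9; σ²_User testing = ((16−6)/6)² = 2.778
te_Tooling = (7 + 4·13 + 25)/6 = 84/6 = 14; σ²_Tooling = ((25−7)/6)² = 9.000
te_Supplier sourcing = (5 + 4·6 + 13)/6 = 42/6 = 7; σ²_Supplier sourcing = ((13−5)/6)² = 1.778
te_Pilot run = (2 + 4·7 + 12)/6 = 42/6 = 7; σ²_Pilot run = ((12−2)/6)² = 2.778
te_QA = (2 + 4·3 + 10)/6 = 24/6 = 4; σ²_QA = ((10−2)/6)² = 1.778
te_Packaging design = (11 + 4·13 + 15)/6 = 78/6 = 13; σ²_Packaging design = ((15−11)/6)² = 0.444
te_Regulatory filing = (1 + 4·2 + 9)/6 = 18/6 = 3; σ²_Regulatory filing = ((9−1)/6)² = 1.778

Forward pass:
ES_Prototype build = 0; EF_Prototype build = 14
ES_User testing = 14; EF_User testing = 14+9 = 23
ES_Tooling = 14; EF_Tooling = 14+14 = 28
ES_Supplier sourcing = 14; EF_Supplier sourcing = 14+7 = 21
ES_Pilot run = 28; EF_Pilot run = 28+7 = 35
ES_QA = 23; EF_QA = 23+4 = 27
ES_Packaging design = 23; EF_Packaging design = 23+13 = 36
ES_Regulatory filing = max(EF_Supplier sourcing=21, EF_Pilot run=35, EF_QA=27, EF_Packaging design=36) = 36; EF_Regulatory filing = 36+3 = 39
Expected project duration μ = 39 weeks. Critical path: Prototype build → User testing → Packaging design → Regulatory filing.

Variance along critical path = 9.000 + 2.778 + 0.444 + 1.778 = 14.000; σ = √14.000 = 3.742 weeks.
Z = (46 − 39) / 3.742 = 1.871
P(T ≤ 46) = Φ(1.871) ≈ 0.969

0.969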